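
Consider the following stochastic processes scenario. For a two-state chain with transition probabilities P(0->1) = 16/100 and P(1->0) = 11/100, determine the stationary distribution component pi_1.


Stationary distribution: pi_0 = p10/(p01+p10), pi_1 = p01/(p01+p10)
p01 = 0.1600, p10 = 0.1100
pi_1 = 0.5926

0.5926


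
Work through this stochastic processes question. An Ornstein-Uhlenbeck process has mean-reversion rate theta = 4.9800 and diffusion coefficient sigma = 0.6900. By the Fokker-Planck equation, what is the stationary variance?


Stationary variance = sigma^2 / (2*theta)
= 0.6900^2 / (2*4.9800)
= 0.4761 / 9.9600
= 0.0478

0.0478


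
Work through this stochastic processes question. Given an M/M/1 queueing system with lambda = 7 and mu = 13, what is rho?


rho = lambda/mu
= 7/13
= 0.5385

0.5385


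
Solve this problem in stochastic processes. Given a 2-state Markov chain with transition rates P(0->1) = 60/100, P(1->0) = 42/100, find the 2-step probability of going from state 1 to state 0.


Computing P^2 by matrix multiplication.
P = [[0.4000, 0.6000], [0.4200, 0.5800]]
After raising P to the power 2:
P^2(1,0) = 0.4116

0.4116


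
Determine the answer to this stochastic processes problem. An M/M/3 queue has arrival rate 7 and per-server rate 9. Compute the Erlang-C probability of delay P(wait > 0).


a = lambda/mu = 0.7778
rho = a/c = 0.2593
Erlang-C formula applied:
C(c,a) = 0.0484

0.0484


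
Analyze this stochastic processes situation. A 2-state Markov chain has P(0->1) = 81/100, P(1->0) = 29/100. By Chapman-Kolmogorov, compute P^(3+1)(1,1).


P^4 = P^3 * P^1
Computing via matrix multiplication of the transition matrix.
Entry (1,1) of P^4 = 0.7364

0.7364


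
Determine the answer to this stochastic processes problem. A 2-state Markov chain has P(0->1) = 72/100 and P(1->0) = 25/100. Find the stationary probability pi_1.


Stationary distribution: pi_0 = p10/(p01+p10), pi_1 = p01/(p01+p10)
p01 = 0.7200, p10 = 0.2500
pi_1 = 0.7423

0.7423


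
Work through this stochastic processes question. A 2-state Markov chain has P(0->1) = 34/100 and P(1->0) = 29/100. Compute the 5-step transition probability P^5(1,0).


Computing P^5 by matrix multiplication.
P = [[0.6600, 0.3400], [0.2900, 0.7100]]
After raising P to the power 5:
P^5(1,0) = 0.4571

0.4571


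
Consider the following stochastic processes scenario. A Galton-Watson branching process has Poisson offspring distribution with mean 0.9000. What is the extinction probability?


Since mu = 0.9000 <= 1, extinction probability = 1.

1.0000


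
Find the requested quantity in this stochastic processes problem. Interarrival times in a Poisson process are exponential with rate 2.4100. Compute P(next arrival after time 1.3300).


P(X > t) = exp(-lambda * t)
= exp(-2.4100 * 1.3300)
= exp(-3.2053) = 0.0405

0.0405


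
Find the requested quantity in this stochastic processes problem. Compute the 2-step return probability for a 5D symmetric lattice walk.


P(return in 2 steps) = P(reverse first step) = 1/(2d)
= 1/10
= 0.1000

0.1000


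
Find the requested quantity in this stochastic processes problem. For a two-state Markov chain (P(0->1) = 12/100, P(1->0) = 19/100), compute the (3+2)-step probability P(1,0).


P^5 = P^3 * P^2
Computing via matrix multiplication of the transition matrix.
Entry (1,0) of P^5 = 0.5170

0.5170


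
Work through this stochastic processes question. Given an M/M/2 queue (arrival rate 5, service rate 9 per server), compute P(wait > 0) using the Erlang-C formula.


a = lambda/mu = 0.5556
rho = a/c = 0.2778
Erlang-C formula applied:
C(c,a) = 0.1208

0.1208


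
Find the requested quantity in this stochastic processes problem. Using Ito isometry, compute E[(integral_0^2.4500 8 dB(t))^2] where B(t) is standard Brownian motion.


By Ito isometry: E[(int f dB)^2] = int f^2 dt
= 8^2 * 2.4500
= 64 * 2.4500 = 156.8000

156.8000


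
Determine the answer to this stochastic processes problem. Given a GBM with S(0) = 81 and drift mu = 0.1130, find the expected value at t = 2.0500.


E[S(t)] = S(0) * exp(mu * t)
= 81 * exp(0.1130 * 2.0500)
= 81 * 1.2607
= 102.1150

102.1150


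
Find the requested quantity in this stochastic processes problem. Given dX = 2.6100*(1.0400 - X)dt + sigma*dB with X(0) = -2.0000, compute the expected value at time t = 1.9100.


E[X(t)] = mu + (X(0) - mu)*exp(-theta*t)
= 1.0400 + (-2.0000 - 1.0400)*exp(-2.6100*1.9100)
= 1.0400 + -3.0400 * 0.0068
= 1.0192

1.0192


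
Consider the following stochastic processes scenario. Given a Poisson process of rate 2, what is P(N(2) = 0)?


P(N(t)=k) = (lambda*t)^k * exp(-lambda*t) / k!
lambda*t = 4
= 4^0 * exp(-4) / 0!
= 1 * 0.0183 / 1
= 0.0183

0.0183


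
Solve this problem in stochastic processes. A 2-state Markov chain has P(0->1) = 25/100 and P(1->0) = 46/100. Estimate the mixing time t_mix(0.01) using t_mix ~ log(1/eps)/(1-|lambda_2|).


lambda_2 = |1 - p01 - p10| = |1 - 0.2500 - 0.4600| = 0.2900
t_mix ~ log(1/eps)/(1 - |lambda_2|)
= log(100)/(1 - 0.2900) = 4.6052/0.7100
= 6.4862

6.4862


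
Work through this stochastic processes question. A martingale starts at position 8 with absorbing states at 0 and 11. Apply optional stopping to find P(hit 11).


By optional stopping theorem: E(M at tau) = M(0) = 8
P(hit 11)*11 + P(hit 0)*0 = 8
P(hit 11) = (8 - 0)/(11 - 0) = 8/11 = 0.7273

0.7273


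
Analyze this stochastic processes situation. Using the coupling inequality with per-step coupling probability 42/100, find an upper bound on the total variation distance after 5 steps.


TV distance bound <= (1-delta)^n
= (1 - 0.4200)^5
= 0.5800^5
= 0.0656

0.0656


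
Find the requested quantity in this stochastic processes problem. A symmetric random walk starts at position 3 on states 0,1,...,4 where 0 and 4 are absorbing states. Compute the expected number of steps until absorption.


For symmetric RW on 0,...,N with absorbing barriers, E(i) = i*(N-i)
E(3) = 3 * 1 = 3

3


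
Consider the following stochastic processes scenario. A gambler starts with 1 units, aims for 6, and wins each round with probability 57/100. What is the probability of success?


Gambler's ruin formula:
r = q/p = 0.4300/0.5700 = 0.7544
P(win) = (1 - r^i)/(1 - r^N)
= (1 - 0.7544^1)/(1 - 0.7544^6)
= 0.3011

0.3011


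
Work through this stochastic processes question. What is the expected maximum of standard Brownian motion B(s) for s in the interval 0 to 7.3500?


E(max B(s)) = sqrt(2t/pi)
= sqrt(2*7.3500/pi)
= sqrt(4.6792)
= 2.1631

2.1631


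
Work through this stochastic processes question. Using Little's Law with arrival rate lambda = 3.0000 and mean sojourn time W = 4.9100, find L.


Little's Law: L = lambda * W
= 3.0000 * 4.9100
= 14.7300

14.7300


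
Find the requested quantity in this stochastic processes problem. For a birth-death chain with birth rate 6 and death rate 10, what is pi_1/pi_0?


For birth-death process, pi_n/pi_0 = (lambda/mu)^n
= (6/10)^1
= 0.6000

0.6000


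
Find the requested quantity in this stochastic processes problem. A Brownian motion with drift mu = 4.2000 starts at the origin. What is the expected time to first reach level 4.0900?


Expected first passage time = a/mu
= 4.0900/4.2000
= 0.9738

0.9738


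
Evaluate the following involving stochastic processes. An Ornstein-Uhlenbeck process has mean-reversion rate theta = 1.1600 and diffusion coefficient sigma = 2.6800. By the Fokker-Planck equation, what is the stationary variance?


Stationary variance = sigma^2 / (2*theta)
= 2.6800^2 / (2*1.1600)
= 7.1824 / 2.3200
= 3.0959

3.0959


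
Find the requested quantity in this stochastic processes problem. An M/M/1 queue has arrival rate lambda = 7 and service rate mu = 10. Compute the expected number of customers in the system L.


rho = 7/10 = 0.7000
L = rho/(1-rho)
= 0.7000/0.3000
= 2.3333

2.3333


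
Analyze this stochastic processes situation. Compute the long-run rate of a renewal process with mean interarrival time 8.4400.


Long-run renewal rate = 1/E(X)
= 1/8.4400
= 0.1185

0.1185


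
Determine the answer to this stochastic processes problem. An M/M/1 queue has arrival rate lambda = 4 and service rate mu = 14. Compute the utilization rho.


rho = lambda/mu
= 4/14
= 0.2857

0.2857


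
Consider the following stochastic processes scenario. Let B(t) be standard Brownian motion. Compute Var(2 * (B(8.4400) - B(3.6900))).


Var(alpha*(B(t)-B(s))) = alpha^2 * (t-s)
= 2^2 * (8.4400 - 3.6900)
= 4 * 4.7500
= 19.0000

19.0000


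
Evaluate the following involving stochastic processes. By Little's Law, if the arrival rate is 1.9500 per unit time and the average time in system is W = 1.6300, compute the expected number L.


Little's Law: L = lambda * W
= 1.9500 * 1.6300
= 3.1785

3.1785


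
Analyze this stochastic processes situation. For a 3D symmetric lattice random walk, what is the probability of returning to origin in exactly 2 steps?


P(return in 2 steps) = P(reverse first step) = 1/(2d)
= 1/6
= 0.1667

0.1667


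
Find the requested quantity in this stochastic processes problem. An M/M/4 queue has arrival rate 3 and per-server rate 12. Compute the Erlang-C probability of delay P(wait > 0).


a = lambda/mu = 0.2500
rho = a/c = 0.0625
Erlang-C formula applied:
C(c,a) = 1.3521e-04

1.3521e-04


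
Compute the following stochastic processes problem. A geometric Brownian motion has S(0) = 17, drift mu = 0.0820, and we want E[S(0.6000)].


E[S(t)] = S(0) * exp(mu * t)
= 17 * exp(0.0820 * 0.6000)
= 17 * 1.0504
= 17.8573

17.8573


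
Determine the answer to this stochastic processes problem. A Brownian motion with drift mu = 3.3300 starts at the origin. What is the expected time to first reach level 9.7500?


Expected first passage time = a/mu
= 9.7500/3.3300
= 2.9279

2.9279


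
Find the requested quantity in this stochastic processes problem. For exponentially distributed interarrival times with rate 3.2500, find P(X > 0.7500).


P(X > t) = exp(-lambda * t)
= exp(-3.2500 * 0.7500)
= exp(-2.4375) = 0.0874

0.0874


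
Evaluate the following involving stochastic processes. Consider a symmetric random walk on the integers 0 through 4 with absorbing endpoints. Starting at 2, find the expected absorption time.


For symmetric RW on 0,...,N with absorbing barriers, E(i) = i*(N-i)
E(2) = 2 * 2 = 4

4


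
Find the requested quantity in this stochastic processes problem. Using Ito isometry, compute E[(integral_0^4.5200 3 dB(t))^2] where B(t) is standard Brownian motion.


By Ito isometry: E[(int f dB)^2] = int f^2 dt
= 3^2 * 4.5200
= 9 * 4.5200 = 40.6800

40.6800


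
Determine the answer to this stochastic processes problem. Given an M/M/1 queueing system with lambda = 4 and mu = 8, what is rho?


rho = lambda/mu
= 4/8
= 0.5000

0.5000


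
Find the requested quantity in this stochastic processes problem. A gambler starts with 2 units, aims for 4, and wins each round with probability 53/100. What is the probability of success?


Gambler's ruin formula:
r = q/p = 0.4700/0.5300 = 0.8868
P(win) = (1 - r^i)/(1 - r^N)
= (1 - 0.8868^2)/(1 - 0.8868^4)
= 0.5598

0.5598


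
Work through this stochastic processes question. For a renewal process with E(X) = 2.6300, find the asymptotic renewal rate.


Long-run renewal rate = 1/E(X)
= 1/2.6300
= 0.3802

0.3802


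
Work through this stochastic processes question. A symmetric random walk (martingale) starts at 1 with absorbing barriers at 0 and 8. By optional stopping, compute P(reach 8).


By optional stopping theorem: E(M at tau) = M(0) = 1
P(hit 8)*8 + P(hit 0)*0 = 1
P(hit 8) = (1 - 0)/(8 - 0) = 1/8 = 0.1250

0.1250


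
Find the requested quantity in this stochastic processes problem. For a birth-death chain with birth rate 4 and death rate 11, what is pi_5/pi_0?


For birth-death process, pi_n/pi_0 = (lambda/mu)^n
= (4/11)^5
= 0.0064

0.0064


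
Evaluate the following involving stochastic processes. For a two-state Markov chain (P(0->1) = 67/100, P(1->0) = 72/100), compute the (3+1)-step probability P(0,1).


P^4 = P^3 * P^1
Computing via matrix multiplication of the transition matrix.
Entry (0,1) of P^4 = 0.4709

0.4709


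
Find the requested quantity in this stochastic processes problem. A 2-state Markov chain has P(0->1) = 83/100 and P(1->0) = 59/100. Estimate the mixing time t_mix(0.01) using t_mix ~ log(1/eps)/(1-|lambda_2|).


lambda_2 = |1 - p01 - p10| = |1 - 0.8300 - 0.5900| = 0.4200
t_mix ~ log(1/eps)/(1 - |lambda_2|)
= log(100)/(1 - 0.4200) = 4.6052/0.5800
= 7.9399

7.9399


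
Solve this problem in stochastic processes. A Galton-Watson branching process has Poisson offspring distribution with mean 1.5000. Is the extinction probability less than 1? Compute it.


Since mu = 1.5000 > 1, extinction prob q < 1.
Solve s = exp(mu*(s-1)) iteratively.
q = 0.4172

0.4172


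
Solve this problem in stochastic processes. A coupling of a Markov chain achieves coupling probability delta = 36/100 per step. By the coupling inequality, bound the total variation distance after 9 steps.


TV distance bound <= (1-delta)^n
= (1 - 0.3600)^9
= 0.6400^9
= 0.0180

0.0180


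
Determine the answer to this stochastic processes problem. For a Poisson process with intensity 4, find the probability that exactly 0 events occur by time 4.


P(N(t)=k) = (lambda*t)^k * exp(-lambda*t) / k!
lambda*t = 16
= 16^0 * exp(-16) / 0!
= 1 * 1.1254e-07 / 1
= 1.1254e-07

1.1254e-07


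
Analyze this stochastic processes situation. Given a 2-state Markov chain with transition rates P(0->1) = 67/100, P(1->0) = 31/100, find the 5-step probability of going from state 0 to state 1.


Computing P^5 by matrix multiplication.
P = [[0.3300, 0.6700], [0.3100, 0.6900]]
After raising P to the power 5:
P^5(0,1) = 0.6837

0.6837


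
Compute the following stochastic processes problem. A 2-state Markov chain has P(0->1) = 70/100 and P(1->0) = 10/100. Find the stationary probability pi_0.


Stationary distribution: pi_0 = p10/(p01+p10), pi_1 = p01/(p01+p10)
p01 = 0.7000, p10 = 0.1000
pi_0 = 0.1250

0.1250


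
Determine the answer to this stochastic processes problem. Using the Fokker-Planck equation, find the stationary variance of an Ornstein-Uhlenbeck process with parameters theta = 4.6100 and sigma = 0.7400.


Stationary variance = sigma^2 / (2*theta)
= 0.7400^2 / (2*4.6100)
= 0.5476 / 9.2200
= 0.0594

0.0594


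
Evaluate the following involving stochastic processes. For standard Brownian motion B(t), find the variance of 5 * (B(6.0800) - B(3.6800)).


Var(alpha*(B(t)-B(s))) = alpha^2 * (t-s)
= 5^2 * (6.0800 - 3.6800)
= 25 * 2.4000
= 60.0000

60.0000


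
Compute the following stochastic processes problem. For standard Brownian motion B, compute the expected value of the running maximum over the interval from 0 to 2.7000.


E(max B(s)) = sqrt(2t/pi)
= sqrt(2*2.7000/pi)
= sqrt(1.7189)
= 1.3111

1.3111


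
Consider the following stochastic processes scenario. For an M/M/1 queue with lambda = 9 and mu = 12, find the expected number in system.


rho = 9/12 = 0.7500
L = rho/(1-rho)
= 0.7500/0.2500
= 3.0000

3.0000


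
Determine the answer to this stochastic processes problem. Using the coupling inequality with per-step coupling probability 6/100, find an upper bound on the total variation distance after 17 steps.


TV distance bound <= (1-delta)^n
= (1 - 0.0600)^17
= 0.9400^17
= 0.3493

0.3493


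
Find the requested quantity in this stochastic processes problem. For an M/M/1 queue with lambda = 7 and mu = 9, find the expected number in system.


rho = 7/9 = 0.7778
L = rho/(1-rho)
= 0.7778/0.2222
= 3.5000

3.5000


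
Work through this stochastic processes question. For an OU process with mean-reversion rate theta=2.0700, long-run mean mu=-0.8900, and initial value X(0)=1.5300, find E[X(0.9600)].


E[X(t)] = mu + (X(0) - mu)*exp(-theta*t)
= -0.8900 + (1.5300 - -0.8900)*exp(-2.0700*0.9600)
= -0.8900 + 2.4200 * 0.1371
= -0.5583

-0.5583


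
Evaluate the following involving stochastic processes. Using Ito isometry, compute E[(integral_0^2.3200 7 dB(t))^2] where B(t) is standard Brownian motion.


By Ito isometry: E[(int f dB)^2] = int f^2 dt
= 7^2 * 2.3200
= 49 * 2.3200 = 113.6800

113.6800


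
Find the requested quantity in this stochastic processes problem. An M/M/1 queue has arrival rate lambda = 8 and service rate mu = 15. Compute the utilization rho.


rho = lambda/mu
= 8/15
= 0.5333

0.5333


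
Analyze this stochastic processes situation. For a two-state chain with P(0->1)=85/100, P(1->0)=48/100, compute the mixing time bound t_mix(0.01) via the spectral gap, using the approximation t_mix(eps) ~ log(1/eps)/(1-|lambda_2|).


lambda_2 = |1 - p01 - p10| = |1 - 0.8500 - 0.4800| = 0.3300
t_mix ~ log(1/eps)/(1 - |lambda_2|)
= log(100)/(1 - 0.3300) = 4.6052/0.6700
= 6.8734

6.8734


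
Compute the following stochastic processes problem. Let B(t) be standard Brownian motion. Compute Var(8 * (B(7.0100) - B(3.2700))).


Var(alpha*(B(t)-B(s))) = alpha^2 * (t-s)
= 8^2 * (7.0100 - 3.2700)
= 64 * 3.7400
= 239.3600

239.3600


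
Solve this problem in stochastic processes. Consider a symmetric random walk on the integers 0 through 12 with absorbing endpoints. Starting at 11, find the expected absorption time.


For symmetric RW on 0,...,N with absorbing barriers, E(i) = i*(N-i)
E(11) = 11 * 1 = 11

11


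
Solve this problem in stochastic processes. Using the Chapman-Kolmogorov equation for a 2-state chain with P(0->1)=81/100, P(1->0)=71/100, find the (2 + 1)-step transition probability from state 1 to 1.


P^3 = P^2 * P^1
Computing via matrix multiplication of the transition matrix.
Entry (1,1) of P^3 = 0.4672

0.4672


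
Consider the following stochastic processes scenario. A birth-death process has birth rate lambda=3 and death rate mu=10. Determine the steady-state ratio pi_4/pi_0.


For birth-death process, pi_n/pi_0 = (lambda/mu)^n
= (3/10)^4
= 0.0081

0.0081


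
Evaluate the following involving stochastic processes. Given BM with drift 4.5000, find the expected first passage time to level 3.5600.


Expected first passage time = a/mu
= 3.5600/4.5000
= 0.7911

0.7911


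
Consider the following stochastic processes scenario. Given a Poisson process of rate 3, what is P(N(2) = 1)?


P(N(t)=k) = (lambda*t)^k * exp(-lambda*t) / k!
lambda*t = 6
= 6^1 * exp(-6) / 1!
= 6 * 0.0025 / 1
= 0.0149

0.0149


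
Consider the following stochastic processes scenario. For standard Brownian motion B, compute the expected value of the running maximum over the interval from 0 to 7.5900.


E(max B(s)) = sqrt(2t/pi)
= sqrt(2*7.5900/pi)
= sqrt(4.8319)
= 2.1982

2.1982


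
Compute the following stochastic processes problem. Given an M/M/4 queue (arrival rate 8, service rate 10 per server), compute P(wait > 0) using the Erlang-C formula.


a = lambda/mu = 0.8000
rho = a/c = 0.2000
Erlang-C formula applied:
C(c,a) = 0.0096

0.0096


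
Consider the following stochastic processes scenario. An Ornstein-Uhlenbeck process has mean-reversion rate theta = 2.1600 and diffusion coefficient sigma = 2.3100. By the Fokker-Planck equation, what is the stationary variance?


Stationary variance = sigma^2 / (2*theta)
= 2.3100^2 / (2*2.1600)
= 5.3361 / 4.3200
= 1.2352

1.2352


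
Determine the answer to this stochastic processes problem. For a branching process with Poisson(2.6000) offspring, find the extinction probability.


Since mu = 2.6000 > 1, extinction prob q < 1.
Solve s = exp(mu*(s-1)) iteratively.
q = 0.0951

0.0951


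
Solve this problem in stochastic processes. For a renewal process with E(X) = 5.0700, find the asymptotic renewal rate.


Long-run renewal rate = 1/E(X)
= 1/5.0700
= 0.1972

0.1972


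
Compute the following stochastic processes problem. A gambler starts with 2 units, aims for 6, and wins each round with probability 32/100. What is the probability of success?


Gambler's ruin formula:
r = q/p = 0.6800/0.3200 = 2.1250
P(win) = (1 - r^i)/(1 - r^N)
= (1 - 2.1250^2)/(1 - 2.1250^6)
= 0.0386

0.0386


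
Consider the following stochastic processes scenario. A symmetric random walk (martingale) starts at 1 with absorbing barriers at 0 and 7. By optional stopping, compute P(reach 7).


By optional stopping theorem: E(M at tau) = M(0) = 1
P(hit 7)*7 + P(hit 0)*0 = 1
P(hit 7) = (1 - 0)/(7 - 0) = 1/7 = 0.1429

0.1429


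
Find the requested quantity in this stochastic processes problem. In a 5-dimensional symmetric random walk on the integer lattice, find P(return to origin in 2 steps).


P(return in 2 steps) = P(reverse first step) = 1/(2d)
= 1/10
= 0.1000

0.1000


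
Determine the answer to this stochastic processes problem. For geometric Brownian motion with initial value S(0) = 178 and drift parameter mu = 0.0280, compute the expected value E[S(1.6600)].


E[S(t)] = S(0) * exp(mu * t)
= 178 * exp(0.0280 * 1.6600)
= 178 * 1.0476
= 186.4687

186.4687


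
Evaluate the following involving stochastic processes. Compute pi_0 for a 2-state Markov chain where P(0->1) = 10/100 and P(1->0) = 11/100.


Stationary distribution: pi_0 = p10/(p01+p10), pi_1 = p01/(p01+p10)
p01 = 0.1000, p10 = 0.1100
pi_0 = 0.5238

0.5238


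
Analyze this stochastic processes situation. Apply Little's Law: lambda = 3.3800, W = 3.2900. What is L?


Little's Law: L = lambda * W
= 3.3800 * 3.2900
= 11.1202

11.1202


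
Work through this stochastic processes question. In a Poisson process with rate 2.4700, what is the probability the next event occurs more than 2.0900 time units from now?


P(X > t) = exp(-lambda * t)
= exp(-2.4700 * 2.0900)
= exp(-5.1623) = 0.0057

0.0057


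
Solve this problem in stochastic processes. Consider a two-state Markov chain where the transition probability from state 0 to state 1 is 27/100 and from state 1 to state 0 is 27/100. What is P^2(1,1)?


Computing P^2 by matrix multiplication.
P = [[0.7300, 0.2700], [0.2700, 0.7300]]
After raising P to the power 2:
P^2(1,1) = 0.6058

0.6058


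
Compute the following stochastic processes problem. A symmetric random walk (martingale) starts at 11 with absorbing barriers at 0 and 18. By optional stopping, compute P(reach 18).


By optional stopping theorem: E(M at tau) = M(0) = 11
P(hit 18)*18 + P(hit 0)*0 = 11
P(hit 18) = (11 - 0)/(18 - 0) = 11/18 = 0.6111

0.6111


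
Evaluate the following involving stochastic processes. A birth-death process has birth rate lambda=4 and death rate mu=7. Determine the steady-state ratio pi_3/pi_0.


For birth-death process, pi_n/pi_0 = (lambda/mu)^n
= (4/7)^3
= 0.1866

0.1866


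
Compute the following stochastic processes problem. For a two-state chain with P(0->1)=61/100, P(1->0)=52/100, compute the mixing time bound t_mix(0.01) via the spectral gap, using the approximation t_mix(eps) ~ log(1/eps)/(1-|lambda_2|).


lambda_2 = |1 - p01 - p10| = |1 - 0.6100 - 0.5200| = 0.1300
t_mix ~ log(1/eps)/(1 - |lambda_2|)
= log(100)/(1 - 0.1300) = 4.6052/0.8700
= 5.2933

5.2933


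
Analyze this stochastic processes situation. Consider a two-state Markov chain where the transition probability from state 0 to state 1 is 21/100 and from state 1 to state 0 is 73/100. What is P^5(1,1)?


Computing P^5 by matrix multiplication.
P = [[0.7900, 0.2100], [0.7300, 0.2700]]
After raising P to the power 5:
P^5(1,1) = 0.2234

0.2234


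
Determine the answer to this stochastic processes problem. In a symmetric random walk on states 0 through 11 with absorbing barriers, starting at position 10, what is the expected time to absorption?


For symmetric RW on 0,...,N with absorbing barriers, E(i) = i*(N-i)
E(10) = 10 * 1 = 10

10


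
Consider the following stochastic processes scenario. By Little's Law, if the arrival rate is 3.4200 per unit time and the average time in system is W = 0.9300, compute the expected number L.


Little's Law: L = lambda * W
= 3.4200 * 0.9300
= 3.1806

3.1806


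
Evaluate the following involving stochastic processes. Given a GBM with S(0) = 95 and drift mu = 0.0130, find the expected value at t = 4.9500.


E[S(t)] = S(0) * exp(mu * t)
= 95 * exp(0.0130 * 4.9500)
= 95 * 1.0665
= 101.3142

101.3142


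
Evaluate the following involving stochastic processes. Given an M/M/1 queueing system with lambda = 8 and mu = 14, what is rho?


rho = lambda/mu
= 8/14
= 0.5714

0.5714


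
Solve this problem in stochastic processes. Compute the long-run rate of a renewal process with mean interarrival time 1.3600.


Long-run renewal rate = 1/E(X)
= 1/1.3600
= 0.7353

0.7353


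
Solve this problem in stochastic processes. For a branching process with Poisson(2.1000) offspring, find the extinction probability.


Since mu = 2.1000 > 1, extinction prob q < 1.
Solve s = exp(mu*(s-1)) iteratively.
q = 0.1779

0.1779


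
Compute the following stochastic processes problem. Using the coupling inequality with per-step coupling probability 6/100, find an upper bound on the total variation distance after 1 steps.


TV distance bound <= (1-delta)^n
= (1 - 0.0600)^1
= 0.9400^1
= 0.9400

0.9400


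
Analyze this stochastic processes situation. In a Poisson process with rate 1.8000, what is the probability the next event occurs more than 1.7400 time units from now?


P(X > t) = exp(-lambda * t)
= exp(-1.8000 * 1.7400)
= exp(-3.1320) = 0.0436

0.0436


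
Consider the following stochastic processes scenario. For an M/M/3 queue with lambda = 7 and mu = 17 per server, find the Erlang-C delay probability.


a = lambda/mu = 0.4118
rho = a/c = 0.1373
Erlang-C formula applied:
C(c,a) = 0.0089

0.0089


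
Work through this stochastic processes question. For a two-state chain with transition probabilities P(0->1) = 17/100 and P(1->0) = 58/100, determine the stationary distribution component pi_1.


Stationary distribution: pi_0 = p10/(p01+p10), pi_1 = p01/(p01+p10)
p01 = 0.1700, p10 = 0.5800
pi_1 = 0.2267

0.2267


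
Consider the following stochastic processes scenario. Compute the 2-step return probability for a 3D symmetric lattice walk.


P(return in 2 steps) = P(reverse first step) = 1/(2d)
= 1/6
= 0.1667

0.1667


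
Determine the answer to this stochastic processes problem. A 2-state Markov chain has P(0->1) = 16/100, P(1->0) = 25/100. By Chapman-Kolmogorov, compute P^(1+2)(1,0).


P^3 = P^1 * P^2
Computing via matrix multiplication of the transition matrix.
Entry (1,0) of P^3 = 0.4845

0.4845


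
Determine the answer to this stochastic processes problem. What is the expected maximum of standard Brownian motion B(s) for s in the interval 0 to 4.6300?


E(max B(s)) = sqrt(2t/pi)
= sqrt(2*4.6300/pi)
= sqrt(2.9475)
= 1.7168

1.7168


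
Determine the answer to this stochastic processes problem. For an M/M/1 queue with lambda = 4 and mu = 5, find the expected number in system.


rho = 4/5 = 0.8000
L = rho/(1-rho)
= 0.8000/0.2000
= 4.0000

4.0000


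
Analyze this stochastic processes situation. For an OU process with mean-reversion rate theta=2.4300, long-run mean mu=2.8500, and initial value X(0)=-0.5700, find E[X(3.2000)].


E[X(t)] = mu + (X(0) - mu)*exp(-theta*t)
= 2.8500 + (-0.5700 - 2.8500)*exp(-2.4300*3.2000)
= 2.8500 + -3.4200 * 4.1969e-04
= 2.8486

2.8486


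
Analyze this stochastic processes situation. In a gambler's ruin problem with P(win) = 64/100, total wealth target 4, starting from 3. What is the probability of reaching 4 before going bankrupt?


Gambler's ruin formula:
r = q/p = 0.3600/0.6400 = 0.5625
P(win) = (1 - r^i)/(1 - r^N)
= (1 - 0.5625^3)/(1 - 0.5625^4)
= 0.9135

0.9135


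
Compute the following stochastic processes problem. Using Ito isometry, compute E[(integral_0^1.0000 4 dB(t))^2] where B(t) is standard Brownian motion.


By Ito isometry: E[(int f dB)^2] = int f^2 dt
= 4^2 * 1.0000
= 16 * 1.0000 = 16.0000

16.0000


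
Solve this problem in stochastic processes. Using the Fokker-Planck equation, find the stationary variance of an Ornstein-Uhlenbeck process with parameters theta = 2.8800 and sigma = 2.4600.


Stationary variance = sigma^2 / (2*theta)
= 2.4600^2 / (2*2.8800)
= 6.0516 / 5.7600
= 1.0506

1.0506


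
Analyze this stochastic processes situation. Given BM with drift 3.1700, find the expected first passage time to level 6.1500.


Expected first passage time = a/mu
= 6.1500/3.1700
= 1.9401

1.9401


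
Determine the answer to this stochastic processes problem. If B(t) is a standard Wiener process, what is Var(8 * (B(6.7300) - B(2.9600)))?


Var(alpha*(B(t)-B(s))) = alpha^2 * (t-s)
= 8^2 * (6.7300 - 2.9600)
= 64 * 3.7700
= 241.2800

241.2800


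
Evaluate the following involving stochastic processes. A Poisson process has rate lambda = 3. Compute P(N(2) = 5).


P(N(t)=k) = (lambda*t)^k * exp(-lambda*t) / k!
lambda*t = 6
= 6^5 * exp(-6) / 5!
= 7776 * 0.0025 / 120
= 0.1606

0.1606


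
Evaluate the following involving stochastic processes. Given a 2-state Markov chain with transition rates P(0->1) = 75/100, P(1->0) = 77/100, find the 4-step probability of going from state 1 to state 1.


Computing P^4 by matrix multiplication.
P = [[0.2500, 0.7500], [0.7700, 0.2300]]
After raising P to the power 4:
P^4(1,1) = 0.5305

0.5305


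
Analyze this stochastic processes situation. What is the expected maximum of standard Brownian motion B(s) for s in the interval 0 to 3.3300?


E(max B(s)) = sqrt(2t/pi)
= sqrt(2*3.3300/pi)
= sqrt(2.1199)
= 1.4560

1.4560


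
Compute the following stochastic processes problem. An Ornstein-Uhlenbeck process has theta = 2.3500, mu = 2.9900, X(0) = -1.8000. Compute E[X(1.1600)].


E[X(t)] = mu + (X(0) - mu)*exp(-theta*t)
= 2.9900 + (-1.8000 - 2.9900)*exp(-2.3500*1.1600)
= 2.9900 + -4.7900 * 0.0655
= 2.6763

2.6763


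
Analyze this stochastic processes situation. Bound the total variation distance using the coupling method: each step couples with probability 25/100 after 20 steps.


TV distance bound <= (1-delta)^n
= (1 - 0.2500)^20
= 0.7500^20
= 0.0032

0.0032


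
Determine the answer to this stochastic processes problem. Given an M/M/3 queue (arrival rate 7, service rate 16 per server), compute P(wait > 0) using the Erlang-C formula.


a = lambda/mu = 0.4375
rho = a/c = 0.1458
Erlang-C formula applied:
C(c,a) = 0.0105

0.0105


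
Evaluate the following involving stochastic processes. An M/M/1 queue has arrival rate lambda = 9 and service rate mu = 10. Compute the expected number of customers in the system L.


rho = 9/10 = 0.9000
L = rho/(1-rho)
= 0.9000/0.1000
= 9.0000

9.0000


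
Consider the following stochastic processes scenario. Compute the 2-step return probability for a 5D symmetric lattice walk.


P(return in 2 steps) = P(reverse first step) = 1/(2d)
= 1/10
= 0.1000

0.1000


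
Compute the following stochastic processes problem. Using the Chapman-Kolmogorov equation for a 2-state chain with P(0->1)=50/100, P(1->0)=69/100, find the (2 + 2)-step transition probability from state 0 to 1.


P^4 = P^2 * P^2
Computing via matrix multiplication of the transition matrix.
Entry (0,1) of P^4 = 0.4196

0.4196


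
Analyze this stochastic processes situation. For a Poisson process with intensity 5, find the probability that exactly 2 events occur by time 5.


P(N(t)=k) = (lambda*t)^k * exp(-lambda*t) / k!
lambda*t = 25
= 25^2 * exp(-25) / 2!
= 625 * 1.3888e-11 / 2
= 4.3400e-09

4.3400e-09


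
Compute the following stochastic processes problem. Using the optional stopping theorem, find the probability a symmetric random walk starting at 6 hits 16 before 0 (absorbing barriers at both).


By optional stopping theorem: E(M at tau) = M(0) = 6
P(hit 16)*16 + P(hit 0)*0 = 6
P(hit 16) = (6 - 0)/(16 - 0) = 3/8 = 0.3750

0.3750


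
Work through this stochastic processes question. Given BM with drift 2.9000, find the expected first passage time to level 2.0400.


Expected first passage time = a/mu
= 2.0400/2.9000
= 0.7034

0.7034


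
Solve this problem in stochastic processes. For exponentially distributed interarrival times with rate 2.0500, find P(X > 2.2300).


P(X > t) = exp(-lambda * t)
= exp(-2.0500 * 2.2300)
= exp(-4.5715) = 0.0103

0.0103


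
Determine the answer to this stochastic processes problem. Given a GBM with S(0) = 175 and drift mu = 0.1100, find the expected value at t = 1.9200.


E[S(t)] = S(0) * exp(mu * t)
= 175 * exp(0.1100 * 1.9200)
= 175 * 1.2352
= 216.1529

216.1529


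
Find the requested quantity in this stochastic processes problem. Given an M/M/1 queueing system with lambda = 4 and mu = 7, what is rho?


rho = lambda/mu
= 4/7
= 0.5714

0.5714


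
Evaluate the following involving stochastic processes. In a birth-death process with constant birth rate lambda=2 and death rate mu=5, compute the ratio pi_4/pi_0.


For birth-death process, pi_n/pi_0 = (lambda/mu)^n
= (2/5)^4
= 0.0256

0.0256


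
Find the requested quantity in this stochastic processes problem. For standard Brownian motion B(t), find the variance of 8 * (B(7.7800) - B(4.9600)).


Var(alpha*(B(t)-B(s))) = alpha^2 * (t-s)
= 8^2 * (7.7800 - 4.9600)
= 64 * 2.8200
= 180.4800

180.4800


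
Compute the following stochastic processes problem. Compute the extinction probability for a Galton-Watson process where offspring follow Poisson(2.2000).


Since mu = 2.2000 > 1, extinction prob q < 1.
Solve s = exp(mu*(s-1)) iteratively.
q = 0.1563

0.1563


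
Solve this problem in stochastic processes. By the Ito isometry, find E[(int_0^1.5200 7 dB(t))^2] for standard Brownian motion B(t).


By Ito isometry: E[(int f dB)^2] = int f^2 dt
= 7^2 * 1.5200
= 49 * 1.5200 = 74.4800

74.4800


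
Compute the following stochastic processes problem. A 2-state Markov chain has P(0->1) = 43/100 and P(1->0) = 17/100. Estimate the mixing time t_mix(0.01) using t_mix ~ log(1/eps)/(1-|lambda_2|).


lambda_2 = |1 - p01 - p10| = |1 - 0.4300 - 0.1700| = 0.4000
t_mix ~ log(1/eps)/(1 - |lambda_2|)
= log(100)/(1 - 0.4000) = 4.6052/0.6000
= 7.6753

7.6753


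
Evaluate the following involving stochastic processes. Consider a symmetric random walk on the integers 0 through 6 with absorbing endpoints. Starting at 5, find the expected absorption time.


For symmetric RW on 0,...,N with absorbing barriers, E(i) = i*(N-i)
E(5) = 5 * 1 = 5

5


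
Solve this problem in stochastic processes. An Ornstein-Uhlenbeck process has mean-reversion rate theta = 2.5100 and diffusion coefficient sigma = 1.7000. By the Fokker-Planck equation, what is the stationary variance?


Stationary variance = sigma^2 / (2*theta)
= 1.7000^2 / (2*2.5100)
= 2.8900 / 5.0200
= 0.5757

0.5757


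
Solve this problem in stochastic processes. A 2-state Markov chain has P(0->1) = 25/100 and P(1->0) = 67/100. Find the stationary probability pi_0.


Stationary distribution: pi_0 = p10/(p01+p10), pi_1 = p01/(p01+p10)
p01 = 0.2500, p10 = 0.6700
pi_0 = 0.7283

0.7283


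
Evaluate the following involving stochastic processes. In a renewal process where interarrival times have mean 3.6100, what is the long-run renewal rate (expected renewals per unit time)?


Long-run renewal rate = 1/E(X)
= 1/3.6100
= 0.2770

0.2770


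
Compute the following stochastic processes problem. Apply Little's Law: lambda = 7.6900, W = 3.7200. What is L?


Little's Law: L = lambda * W
= 7.6900 * 3.7200
= 28.6068

28.6068


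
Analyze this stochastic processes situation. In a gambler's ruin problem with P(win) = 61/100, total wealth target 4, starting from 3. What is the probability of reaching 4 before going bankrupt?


Gambler's ruin formula:
r = q/p = 0.3900/0.6100 = 0.6393
P(win) = (1 - r^i)/(1 - r^N)
= (1 - 0.6393^3)/(1 - 0.6393^4)
= 0.8868

0.8868


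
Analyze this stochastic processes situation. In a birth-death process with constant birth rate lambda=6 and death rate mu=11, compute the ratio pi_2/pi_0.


For birth-death process, pi_n/pi_0 = (lambda/mu)^n
= (6/11)^2
= 0.2975

0.2975


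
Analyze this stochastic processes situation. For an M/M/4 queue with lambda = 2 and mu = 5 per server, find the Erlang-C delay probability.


a = lambda/mu = 0.4000
rho = a/c = 0.1000
Erlang-C formula applied:
C(c,a) = 7.9444e-04

7.9444e-04


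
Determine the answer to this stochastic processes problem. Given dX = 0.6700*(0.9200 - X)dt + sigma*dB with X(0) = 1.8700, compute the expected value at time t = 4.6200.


E[X(t)] = mu + (X(0) - mu)*exp(-theta*t)
= 0.9200 + (1.8700 - 0.9200)*exp(-0.6700*4.6200)
= 0.9200 + 0.9500 * 0.0453
= 0.9630

0.9630


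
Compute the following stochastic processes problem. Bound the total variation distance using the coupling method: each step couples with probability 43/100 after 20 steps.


TV distance bound <= (1-delta)^n
= (1 - 0.4300)^20
= 0.5700^20
= 1.3107e-05

1.3107e-05


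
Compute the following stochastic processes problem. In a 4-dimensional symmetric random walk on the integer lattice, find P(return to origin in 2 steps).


P(return in 2 steps) = P(reverse first step) = 1/(2d)
= 1/8
= 0.1250

0.1250


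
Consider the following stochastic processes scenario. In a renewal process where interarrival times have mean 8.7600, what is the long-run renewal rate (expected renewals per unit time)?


Long-run renewal rate = 1/E(X)
= 1/8.7600
= 0.1142

0.1142


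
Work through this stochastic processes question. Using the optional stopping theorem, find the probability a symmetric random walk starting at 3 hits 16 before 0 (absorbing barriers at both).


By optional stopping theorem: E(M at tau) = M(0) = 3
P(hit 16)*16 + P(hit 0)*0 = 3
P(hit 16) = (3 - 0)/(16 - 0) = 3/16 = 0.1875

0.1875


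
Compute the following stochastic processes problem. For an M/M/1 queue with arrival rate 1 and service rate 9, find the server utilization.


rho = lambda/mu
= 1/9
= 0.1111

0.1111


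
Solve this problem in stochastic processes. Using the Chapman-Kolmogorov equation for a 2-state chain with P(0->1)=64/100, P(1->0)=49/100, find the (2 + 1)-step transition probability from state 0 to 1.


P^3 = P^2 * P^1
Computing via matrix multiplication of the transition matrix.
Entry (0,1) of P^3 = 0.5676

0.5676


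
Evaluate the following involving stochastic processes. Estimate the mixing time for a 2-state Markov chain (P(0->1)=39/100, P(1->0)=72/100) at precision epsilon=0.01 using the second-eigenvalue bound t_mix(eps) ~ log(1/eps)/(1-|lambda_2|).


lambda_2 = |1 - p01 - p10| = |1 - 0.3900 - 0.7200| = 0.1100
t_mix ~ log(1/eps)/(1 - |lambda_2|)
= log(100)/(1 - 0.1100) = 4.6052/0.8900
= 5.1743

5.1743


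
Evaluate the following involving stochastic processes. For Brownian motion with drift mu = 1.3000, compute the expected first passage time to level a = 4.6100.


Expected first passage time = a/mu
= 4.6100/1.3000
= 3.5462

3.5462


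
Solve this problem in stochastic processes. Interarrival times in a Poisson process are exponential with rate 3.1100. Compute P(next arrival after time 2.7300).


P(X > t) = exp(-lambda * t)
= exp(-3.1100 * 2.7300)
= exp(-8.4903) = 2.0545e-04

2.0545e-04


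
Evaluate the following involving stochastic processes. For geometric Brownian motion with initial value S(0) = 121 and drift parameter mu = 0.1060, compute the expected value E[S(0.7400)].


E[S(t)] = S(0) * exp(mu * t)
= 121 * exp(0.1060 * 0.7400)
= 121 * 1.0816
= 130.8734

130.8734


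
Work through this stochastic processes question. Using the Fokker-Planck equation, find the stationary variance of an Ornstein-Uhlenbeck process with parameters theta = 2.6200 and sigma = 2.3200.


Stationary variance = sigma^2 / (2*theta)
= 2.3200^2 / (2*2.6200)
= 5.3824 / 5.2400
= 1.0272

1.0272


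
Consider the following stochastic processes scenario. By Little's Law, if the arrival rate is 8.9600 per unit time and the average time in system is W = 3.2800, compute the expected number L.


Little's Law: L = lambda * W
= 8.9600 * 3.2800
= 29.3888

29.3888
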